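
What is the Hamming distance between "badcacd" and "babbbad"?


Comparing "badcacd" and "babbbad" position by position:
  Position 0: 'b' vs 'b' => same
  Position 1: 'a' vs 'a' => same
  Position 2: 'd' vs 'b' => differ
  Position 3: 'c' vs 'b' => differ
  Position 4: 'a' vs 'b' => differ
  Position 5: 'c' vs 'a' => differ
  Position 6: 'd' vs 'd' => same
Total differences (Hamming distance): 4

4


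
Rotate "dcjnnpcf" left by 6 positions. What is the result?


Input: "dcjnnpcf", rotate left by 6
First 6 characters: "dcjnnp"
Remaining characters: "cf"
Concatenate remaining + first: "cf" + "dcjnnp" = "cfdcjnnp"

cfdcjnnp


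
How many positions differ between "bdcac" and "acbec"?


Comparing "bdcac" and "acbec" position by position:
  Position 0: 'b' vs 'a' => DIFFER
  Position 1: 'd' vs 'c' => DIFFER
  Position 2: 'c' vs 'b' => DIFFER
  Position 3: 'a' vs 'e' => DIFFER
  Position 4: 'c' vs 'c' => same
Positions that differ: 4

4


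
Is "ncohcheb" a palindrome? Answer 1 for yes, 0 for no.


Input: ncohcheb
Reversed: behchocn
  Compare pos 0 ('n') with pos 7 ('b'): MISMATCH
  Compare pos 1 ('c') with pos 6 ('e'): MISMATCH
  Compare pos 2 ('o') with pos 5 ('h'): MISMATCH
  Compare pos 3 ('h') with pos 4 ('c'): MISMATCH
Result: not a palindrome

0


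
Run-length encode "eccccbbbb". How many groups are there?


Input: eccccbbbb
Scanning for consecutive runs:
  Group 1: 'e' x 1 (positions 0-0)
  Group 2: 'c' x 4 (positions 1-4)
  Group 3: 'b' x 4 (positions 5-8)
Total groups: 3

3


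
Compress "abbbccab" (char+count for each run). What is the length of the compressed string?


Input: abbbccab
Runs:
  'a' x 1 => "a1"
  'b' x 3 => "b3"
  'c' x 2 => "c2"
  'a' x 1 => "a1"
  'b' x 1 => "b1"
Compressed: "a1b3c2a1b1"
Compressed length: 10

10


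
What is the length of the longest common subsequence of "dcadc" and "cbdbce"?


LCS of "dcadc" and "cbdbce"
DP table:
           c    b    d    b    c    e
      0    0    0    0    0    0    0
  d   0    0    0    1    1    1    1
  c   0    1    1    1    1    2    2
  a   0    1    1    1    1    2    2
  d   0    1    1    2    2    2    2
  c   0    1    1    2    2    3    3
LCS length = dp[5][6] = 3

3


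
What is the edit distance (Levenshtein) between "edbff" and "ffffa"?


Computing edit distance: "edbff" -> "ffffa"
DP table:
           f    f    f    f    a
      0    1    2    3    4    5
  e   1    1    2    3    4    5
  d   2    2    2    3    4    5
  b   3    3    3    3    4    5
  f   4    3    3    3    3    4
  f   5    4    3    3    3    4
Edit distance = dp[5][5] = 4

4


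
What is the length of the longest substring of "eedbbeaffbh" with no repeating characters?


Input: "eedbbeaffbh"
Sliding window (track last position of each char):
  Position 0 ('e'): window [0,0] length 1 -- new best
  Position 1 ('e'): repeat (last at 0), move window start to 1
  Position 1 ('e'): window [1,1] length 1
  Position 2 ('d'): window [1,2] length 2 -- new best
  Position 3 ('b'): window [1,3] length 3 -- new best
  Position 4 ('b'): repeat (last at 3), move window start to 4
  Position 4 ('b'): window [4,4] length 1
  Position 5 ('e'): window [4,5] length 2
  Position 6 ('a'): window [4,6] length 3
  Position 7 ('f'): window [4,7] length 4 -- new best
  Position 8 ('f'): repeat (last at 7), move window start to 8
  Position 8 ('f'): window [8,8] length 1
  Position 9 ('b'): window [8,9] length 2
  Position 10 ('h'): window [8,10] length 3
Longest substring with no repeats: "beaf" with length 4

4


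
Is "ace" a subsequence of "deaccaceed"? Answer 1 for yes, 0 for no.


Check if "ace" is a subsequence of "deaccaceed"
Greedy scan:
  Position 0 ('d'): no match needed
  Position 1 ('e'): no match needed
  Position 2 ('a'): matches sub[0] = 'a'
  Position 3 ('c'): matches sub[1] = 'c'
  Position 4 ('c'): no match needed
  Position 5 ('a'): no match needed
  Position 6 ('c'): no match needed
  Position 7 ('e'): matches sub[2] = 'e'
  Position 8 ('e'): no match needed
  Position 9 ('d'): no match needed
All 3 characters matched => is a subsequence

1


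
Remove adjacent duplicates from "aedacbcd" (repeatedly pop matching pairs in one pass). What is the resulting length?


Input: aedacbcd
Stack-based adjacent duplicate removal:
  Read 'a': push. Stack: a
  Read 'e': push. Stack: ae
  Read 'd': push. Stack: aed
  Read 'a': push. Stack: aeda
  Read 'c': push. Stack: aedac
  Read 'b': push. Stack: aedacb
  Read 'c': push. Stack: aedacbc
  Read 'd': push. Stack: aedacbcd
Final stack: "aedacbcd" (length 8)

8


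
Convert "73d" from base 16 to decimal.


Input: "73d" in base 16
Positional expansion:
  Digit '7' (value 7) x 16^2 = 1792
  Digit '3' (value 3) x 16^1 = 48
  Digit 'd' (value 13) x 16^0 = 13
Sum = 1853

1853


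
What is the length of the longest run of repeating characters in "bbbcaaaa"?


Input: "bbbcaaaa"
Scanning for longest run:
  Position 1 ('b'): continues run of 'b', length=2
  Position 2 ('b'): continues run of 'b', length=3
  Position 3 ('c'): new char, reset run to 1
  Position 4 ('a'): new char, reset run to 1
  Position 5 ('a'): continues run of 'a', length=2
  Position 6 ('a'): continues run of 'a', length=3
  Position 7 ('a'): continues run of 'a', length=4
Longest run: 'a' with length 4

4


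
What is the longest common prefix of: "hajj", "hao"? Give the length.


Words: hajj, hao
  Position 0: all 'h' => match
  Position 1: all 'a' => match
  Position 2: ('j', 'o') => mismatch, stop
LCP = "ha" (length 2)

2


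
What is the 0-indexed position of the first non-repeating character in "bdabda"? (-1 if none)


Input: bdabda
Character frequencies:
  'a': 2
  'b': 2
  'd': 2
Scanning left to right for freq == 1:
  Position 0 ('b'): freq=2, skip
  Position 1 ('d'): freq=2, skip
  Position 2 ('a'): freq=2, skip
  Position 3 ('b'): freq=2, skip
  Position 4 ('d'): freq=2, skip
  Position 5 ('a'): freq=2, skip
  No unique character found => answer = -1

-1


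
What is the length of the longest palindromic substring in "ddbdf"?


Input: "ddbdf"
Checking substrings for palindromes:
  [1:4] "dbd" (len 3) => palindrome
  [0:2] "dd" (len 2) => palindrome
Longest palindromic substring: "dbd" with length 3

3


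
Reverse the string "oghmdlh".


Input: oghmdlh
Reading characters right to left:
  Position 6: 'h'
  Position 5: 'l'
  Position 4: 'd'
  Position 3: 'm'
  Position 2: 'h'
  Position 1: 'g'
  Position 0: 'o'
Reversed: hldmhgo

hldmhgo


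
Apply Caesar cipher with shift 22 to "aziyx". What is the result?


Caesar cipher: shift "aziyx" by 22
  'a' (pos 0) + 22 = pos 22 = 'w'
  'z' (pos 25) + 22 = pos 21 = 'v'
  'i' (pos 8) + 22 = pos 4 = 'e'
  'y' (pos 24) + 22 = pos 20 = 'u'
  'x' (pos 23) + 22 = pos 19 = 't'
Result: wveut

wveut


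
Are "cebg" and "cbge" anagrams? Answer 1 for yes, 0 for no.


Strings: "cebg", "cbge"
Sorted first:  bceg
Sorted second: bceg
Sorted forms match => anagrams

1


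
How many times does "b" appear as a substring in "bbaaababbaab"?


Searching for "b" in "bbaaababbaab"
Scanning each position:
  Position 0: "b" => MATCH
  Position 1: "b" => MATCH
  Position 2: "a" => no
  Position 3: "a" => no
  Position 4: "a" => no
  Position 5: "b" => MATCH
  Position 6: "a" => no
  Position 7: "b" => MATCH
  Position 8: "b" => MATCH
  Position 9: "a" => no
  Position 10: "a" => no
  Position 11: "b" => MATCH
Total occurrences: 6

6


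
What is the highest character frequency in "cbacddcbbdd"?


Input: cbacddcbbdd
Character counts:
  'a': 1
  'b': 3
  'c': 3
  'd': 4
Maximum frequency: 4

4


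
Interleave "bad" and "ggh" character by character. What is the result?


Interleaving "bad" and "ggh":
  Position 0: 'b' from first, 'g' from second => "bg"
  Position 1: 'a' from first, 'g' from second => "ag"
  Position 2: 'd' from first, 'h' from second => "dh"
Result: bgagdh

bgagdh


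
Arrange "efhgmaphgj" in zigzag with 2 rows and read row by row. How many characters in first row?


Zigzag "efhgmaphgj" into 2 rows:
Placing characters:
  'e' => row 0
  'f' => row 1
  'h' => row 0
  'g' => row 1
  'm' => row 0
  'a' => row 1
  'p' => row 0
  'h' => row 1
  'g' => row 0
  'j' => row 1
Rows:
  Row 0: "ehmpg"
  Row 1: "fgahj"
First row length: 5

5


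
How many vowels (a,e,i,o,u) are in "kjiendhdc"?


Input: kjiendhdc
Checking each character:
  'k' at position 0: consonant
  'j' at position 1: consonant
  'i' at position 2: vowel (running total: 1)
  'e' at position 3: vowel (running total: 2)
  'n' at position 4: consonant
  'd' at position 5: consonant
  'h' at position 6: consonant
  'd' at position 7: consonant
  'c' at position 8: consonant
Total vowels: 2

2


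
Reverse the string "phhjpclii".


Input: phhjpclii
Reading characters right to left:
  Position 8: 'i'
  Position 7: 'i'
  Position 6: 'l'
  Position 5: 'c'
  Position 4: 'p'
  Position 3: 'j'
  Position 2: 'h'
  Position 1: 'h'
  Position 0: 'p'
Reversed: iilcpjhhp

iilcpjhhp


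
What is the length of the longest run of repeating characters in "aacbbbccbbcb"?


Input: "aacbbbccbbcb"
Scanning for longest run:
  Position 1 ('a'): continues run of 'a', length=2
  Position 2 ('c'): new char, reset run to 1
  Position 3 ('b'): new char, reset run to 1
  Position 4 ('b'): continues run of 'b', length=2
  Position 5 ('b'): continues run of 'b', length=3
  Position 6 ('c'): new char, reset run to 1
  Position 7 ('c'): continues run of 'c', length=2
  Position 8 ('b'): new char, reset run to 1
  Position 9 ('b'): continues run of 'b', length=2
  Position 10 ('c'): new char, reset run to 1
  Position 11 ('b'): new char, reset run to 1
Longest run: 'b' with length 3

3


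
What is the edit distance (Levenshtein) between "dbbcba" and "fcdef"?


Computing edit distance: "dbbcba" -> "fcdef"
DP table:
           f    c    d    e    f
      0    1    2    3    4    5
  d   1    1    2    2    3    4
  b   2    2    2    3    3    4
  b   3    3    3    3    4    4
  c   4    4    3    4    4    5
  b   5    5    4    4    5    5
  a   6    6    5    5    5    6
Edit distance = dp[6][5] = 6

6


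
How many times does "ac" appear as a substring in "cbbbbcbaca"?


Searching for "ac" in "cbbbbcbaca"
Scanning each position:
  Position 0: "cb" => no
  Position 1: "bb" => no
  Position 2: "bb" => no
  Position 3: "bb" => no
  Position 4: "bc" => no
  Position 5: "cb" => no
  Position 6: "ba" => no
  Position 7: "ac" => MATCH
  Position 8: "ca" => no
Total occurrences: 1

1


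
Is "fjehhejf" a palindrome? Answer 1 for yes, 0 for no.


Input: fjehhejf
Reversed: fjehhejf
  Compare pos 0 ('f') with pos 7 ('f'): match
  Compare pos 1 ('j') with pos 6 ('j'): match
  Compare pos 2 ('e') with pos 5 ('e'): match
  Compare pos 3 ('h') with pos 4 ('h'): match
Result: palindrome

1


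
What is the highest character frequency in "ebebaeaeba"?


Input: ebebaeaeba
Character counts:
  'a': 3
  'b': 3
  'e': 4
Maximum frequency: 4

4


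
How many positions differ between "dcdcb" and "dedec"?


Comparing "dcdcb" and "dedec" position by position:
  Position 0: 'd' vs 'd' => same
  Position 1: 'c' vs 'e' => DIFFER
  Position 2: 'd' vs 'd' => same
  Position 3: 'c' vs 'e' => DIFFER
  Position 4: 'b' vs 'c' => DIFFER
Positions that differ: 3

3


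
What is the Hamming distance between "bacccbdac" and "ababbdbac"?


Comparing "bacccbdac" and "ababbdbac" position by position:
  Position 0: 'b' vs 'a' => differ
  Position 1: 'a' vs 'b' => differ
  Position 2: 'c' vs 'a' => differ
  Position 3: 'c' vs 'b' => differ
  Position 4: 'c' vs 'b' => differ
  Position 5: 'b' vs 'd' => differ
  Position 6: 'd' vs 'b' => differ
  Position 7: 'a' vs 'a' => same
  Position 8: 'c' vs 'c' => same
Total differences (Hamming distance): 7

7


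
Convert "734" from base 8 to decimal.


Input: "734" in base 8
Positional expansion:
  Digit '7' (value 7) x 8^2 = 448
  Digit '3' (value 3) x 8^1 = 24
  Digit '4' (value 4) x 8^0 = 4
Sum = 476

476


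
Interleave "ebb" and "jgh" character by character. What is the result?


Interleaving "ebb" and "jgh":
  Position 0: 'e' from first, 'j' from second => "ej"
  Position 1: 'b' from first, 'g' from second => "bg"
  Position 2: 'b' from first, 'h' from second => "bh"
Result: ejbgbh

ejbgbh


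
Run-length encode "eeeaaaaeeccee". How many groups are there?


Input: eeeaaaaeeccee
Scanning for consecutive runs:
  Group 1: 'e' x 3 (positions 0-2)
  Group 2: 'a' x 4 (positions 3-6)
  Group 3: 'e' x 2 (positions 7-8)
  Group 4: 'c' x 2 (positions 9-10)
  Group 5: 'e' x 2 (positions 11-12)
Total groups: 5

5


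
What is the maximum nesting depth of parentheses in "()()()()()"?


Input: "()()()()()"
Tracking depth:
  Position 0 '(': depth becomes 1
  Position 1 ')': depth becomes 0
  Position 2 '(': depth becomes 1
  Position 3 ')': depth becomes 0
  Position 4 '(': depth becomes 1
  Position 5 ')': depth becomes 0
  Position 6 '(': depth becomes 1
  Position 7 ')': depth becomes 0
  Position 8 '(': depth becomes 1
  Position 9 ')': depth becomes 0
Maximum depth reached: 1

1


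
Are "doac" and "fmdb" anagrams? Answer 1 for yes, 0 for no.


Strings: "doac", "fmdb"
Sorted first:  acdo
Sorted second: bdfm
Differ at position 0: 'a' vs 'b' => not anagrams

0


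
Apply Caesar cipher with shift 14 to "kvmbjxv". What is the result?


Caesar cipher: shift "kvmbjxv" by 14
  'k' (pos 10) + 14 = pos 24 = 'y'
  'v' (pos 21) + 14 = pos 9 = 'j'
  'm' (pos 12) + 14 = pos 0 = 'a'
  'b' (pos 1) + 14 = pos 15 = 'p'
  'j' (pos 9) + 14 = pos 23 = 'x'
  'x' (pos 23) + 14 = pos 11 = 'l'
  'v' (pos 21) + 14 = pos 9 = 'j'
Result: yjapxlj

yjapxlj


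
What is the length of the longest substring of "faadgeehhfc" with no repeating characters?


Input: "faadgeehhfc"
Sliding window (track last position of each char):
  Position 0 ('f'): window [0,0] length 1 -- new best
  Position 1 ('a'): window [0,1] length 2 -- new best
  Position 2 ('a'): repeat (last at 1), move window start to 2
  Position 2 ('a'): window [2,2] length 1
  Position 3 ('d'): window [2,3] length 2
  Position 4 ('g'): window [2,4] length 3 -- new best
  Position 5 ('e'): window [2,5] length 4 -- new best
  Position 6 ('e'): repeat (last at 5), move window start to 6
  Position 6 ('e'): window [6,6] length 1
  Position 7 ('h'): window [6,7] length 2
  Position 8 ('h'): repeat (last at 7), move window start to 8
  Position 8 ('h'): window [8,8] length 1
  Position 9 ('f'): window [8,9] length 2
  Position 10 ('c'): window [8,10] length 3
Longest substring with no repeats: "adge" with length 4

4


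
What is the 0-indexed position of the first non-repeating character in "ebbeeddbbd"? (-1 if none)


Input: ebbeeddbbd
Character frequencies:
  'b': 4
  'd': 3
  'e': 3
Scanning left to right for freq == 1:
  Position 0 ('e'): freq=3, skip
  Position 1 ('b'): freq=4, skip
  Position 2 ('b'): freq=4, skip
  Position 3 ('e'): freq=3, skip
  Position 4 ('e'): freq=3, skip
  Position 5 ('d'): freq=3, skip
  Position 6 ('d'): freq=3, skip
  Position 7 ('b'): freq=4, skip
  Position 8 ('b'): freq=4, skip
  Position 9 ('d'): freq=3, skip
  No unique character found => answer = -1

-1


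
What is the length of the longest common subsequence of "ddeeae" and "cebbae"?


LCS of "ddeeae" and "cebbae"
DP table:
           c    e    b    b    a    e
      0    0    0    0    0    0    0
  d   0    0    0    0    0    0    0
  d   0    0    0    0    0    0    0
  e   0    0    1    1    1    1    1
  e   0    0    1    1    1    1    2
  a   0    0    1    1    1    2    2
  e   0    0    1    1    1    2    3
LCS length = dp[6][6] = 3

3


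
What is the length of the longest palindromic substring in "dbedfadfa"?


Input: "dbedfadfa"
Checking substrings for palindromes:
  No multi-char palindromic substrings found
Longest palindromic substring: "d" with length 1

1


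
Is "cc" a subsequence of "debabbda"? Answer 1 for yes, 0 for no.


Check if "cc" is a subsequence of "debabbda"
Greedy scan:
  Position 0 ('d'): no match needed
  Position 1 ('e'): no match needed
  Position 2 ('b'): no match needed
  Position 3 ('a'): no match needed
  Position 4 ('b'): no match needed
  Position 5 ('b'): no match needed
  Position 6 ('d'): no match needed
  Position 7 ('a'): no match needed
Only matched 0/2 characters => not a subsequence

0


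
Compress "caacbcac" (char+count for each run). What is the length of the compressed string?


Input: caacbcac
Runs:
  'c' x 1 => "c1"
  'a' x 2 => "a2"
  'c' x 1 => "c1"
  'b' x 1 => "b1"
  'c' x 1 => "c1"
  'a' x 1 => "a1"
  'c' x 1 => "c1"
Compressed: "c1a2c1b1c1a1c1"
Compressed length: 14

14


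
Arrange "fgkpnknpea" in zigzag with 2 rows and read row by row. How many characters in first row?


Zigzag "fgkpnknpea" into 2 rows:
Placing characters:
  'f' => row 0
  'g' => row 1
  'k' => row 0
  'p' => row 1
  'n' => row 0
  'k' => row 1
  'n' => row 0
  'p' => row 1
  'e' => row 0
  'a' => row 1
Rows:
  Row 0: "fknne"
  Row 1: "gpkpa"
First row length: 5

5


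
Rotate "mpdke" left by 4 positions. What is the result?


Input: "mpdke", rotate left by 4
First 4 characters: "mpdk"
Remaining characters: "e"
Concatenate remaining + first: "e" + "mpdk" = "empdk"

empdk


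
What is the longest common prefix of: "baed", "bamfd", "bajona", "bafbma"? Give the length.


Words: baed, bamfd, bajona, bafbma
  Position 0: all 'b' => match
  Position 1: all 'a' => match
  Position 2: ('e', 'm', 'j', 'f') => mismatch, stop
LCP = "ba" (length 2)

2


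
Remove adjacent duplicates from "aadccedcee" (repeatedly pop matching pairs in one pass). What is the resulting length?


Input: aadccedcee
Stack-based adjacent duplicate removal:
  Read 'a': push. Stack: a
  Read 'a': matches stack top 'a' => pop. Stack: (empty)
  Read 'd': push. Stack: d
  Read 'c': push. Stack: dc
  Read 'c': matches stack top 'c' => pop. Stack: d
  Read 'e': push. Stack: de
  Read 'd': push. Stack: ded
  Read 'c': push. Stack: dedc
  Read 'e': push. Stack: dedce
  Read 'e': matches stack top 'e' => pop. Stack: dedc
Final stack: "dedc" (length 4)

4


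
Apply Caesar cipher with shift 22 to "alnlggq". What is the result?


Caesar cipher: shift "alnlggq" by 22
  'a' (pos 0) + 22 = pos 22 = 'w'
  'l' (pos 11) + 22 = pos 7 = 'h'
  'n' (pos 13) + 22 = pos 9 = 'j'
  'l' (pos 11) + 22 = pos 7 = 'h'
  'g' (pos 6) + 22 = pos 2 = 'c'
  'g' (pos 6) + 22 = pos 2 = 'c'
  'q' (pos 16) + 22 = pos 12 = 'm'
Result: whjhccm

whjhccm


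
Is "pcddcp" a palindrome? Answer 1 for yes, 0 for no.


Input: pcddcp
Reversed: pcddcp
  Compare pos 0 ('p') with pos 5 ('p'): match
  Compare pos 1 ('c') with pos 4 ('c'): match
  Compare pos 2 ('d') with pos 3 ('d'): match
Result: palindrome

1


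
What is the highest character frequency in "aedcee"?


Input: aedcee
Character counts:
  'a': 1
  'c': 1
  'd': 1
  'e': 3
Maximum frequency: 3

3


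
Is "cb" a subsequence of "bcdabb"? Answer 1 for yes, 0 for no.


Check if "cb" is a subsequence of "bcdabb"
Greedy scan:
  Position 0 ('b'): no match needed
  Position 1 ('c'): matches sub[0] = 'c'
  Position 2 ('d'): no match needed
  Position 3 ('a'): no match needed
  Position 4 ('b'): matches sub[1] = 'b'
  Position 5 ('b'): no match needed
All 2 characters matched => is a subsequence

1


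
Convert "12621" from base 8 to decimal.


Input: "12621" in base 8
Positional expansion:
  Digit '1' (value 1) x 8^4 = 4096
  Digit '2' (value 2) x 8^3 = 1024
  Digit '6' (value 6) x 8^2 = 384
  Digit '2' (value 2) x 8^1 = 16
  Digit '1' (value 1) x 8^0 = 1
Sum = 5521

5521


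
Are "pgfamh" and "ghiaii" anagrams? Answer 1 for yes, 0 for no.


Strings: "pgfamh", "ghiaii"
Sorted first:  afghmp
Sorted second: aghiii
Differ at position 1: 'f' vs 'g' => not anagrams

0


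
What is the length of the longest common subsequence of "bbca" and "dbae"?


LCS of "bbca" and "dbae"
DP table:
           d    b    a    e
      0    0    0    0    0
  b   0    0    1    1    1
  b   0    0    1    1    1
  c   0    0    1    1    1
  a   0    0    1    2    2
LCS length = dp[4][4] = 2

2


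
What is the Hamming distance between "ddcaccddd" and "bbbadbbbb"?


Comparing "ddcaccddd" and "bbbadbbbb" position by position:
  Position 0: 'd' vs 'b' => differ
  Position 1: 'd' vs 'b' => differ
  Position 2: 'c' vs 'b' => differ
  Position 3: 'a' vs 'a' => same
  Position 4: 'c' vs 'd' => differ
  Position 5: 'c' vs 'b' => differ
  Position 6: 'd' vs 'b' => differ
  Position 7: 'd' vs 'b' => differ
  Position 8: 'd' vs 'b' => differ
Total differences (Hamming distance): 8

8


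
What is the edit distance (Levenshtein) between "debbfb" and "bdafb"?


Computing edit distance: "debbfb" -> "bdafb"
DP table:
           b    d    a    f    b
      0    1    2    3    4    5
  d   1    1    1    2    3    4
  e   2    2    2    2    3    4
  b   3    2    3    3    3    3
  b   4    3    3    4    4    3
  f   5    4    4    4    4    4
  b   6    5    5    5    5    4
Edit distance = dp[6][5] = 4

4


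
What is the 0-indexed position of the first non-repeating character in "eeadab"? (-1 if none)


Input: eeadab
Character frequencies:
  'a': 2
  'b': 1
  'd': 1
  'e': 2
Scanning left to right for freq == 1:
  Position 0 ('e'): freq=2, skip
  Position 1 ('e'): freq=2, skip
  Position 2 ('a'): freq=2, skip
  Position 3 ('d'): unique! => answer = 3

3


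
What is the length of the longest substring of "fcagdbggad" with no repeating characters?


Input: "fcagdbggad"
Sliding window (track last position of each char):
  Position 0 ('f'): window [0,0] length 1 -- new best
  Position 1 ('c'): window [0,1] length 2 -- new best
  Position 2 ('a'): window [0,2] length 3 -- new best
  Position 3 ('g'): window [0,3] length 4 -- new best
  Position 4 ('d'): window [0,4] length 5 -- new best
  Position 5 ('b'): window [0,5] length 6 -- new best
  Position 6 ('g'): repeat (last at 3), move window start to 4
  Position 6 ('g'): window [4,6] length 3
  Position 7 ('g'): repeat (last at 6), move window start to 7
  Position 7 ('g'): window [7,7] length 1
  Position 8 ('a'): window [7,8] length 2
  Position 9 ('d'): window [7,9] length 3
Longest substring with no repeats: "fcagdb" with length 6

6


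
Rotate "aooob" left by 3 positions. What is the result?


Input: "aooob", rotate left by 3
First 3 characters: "aoo"
Remaining characters: "ob"
Concatenate remaining + first: "ob" + "aoo" = "obaoo"

obaoo


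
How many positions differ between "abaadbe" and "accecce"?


Comparing "abaadbe" and "accecce" position by position:
  Position 0: 'a' vs 'a' => same
  Position 1: 'b' vs 'c' => DIFFER
  Position 2: 'a' vs 'c' => DIFFER
  Position 3: 'a' vs 'e' => DIFFER
  Position 4: 'd' vs 'c' => DIFFER
  Position 5: 'b' vs 'c' => DIFFER
  Position 6: 'e' vs 'e' => same
Positions that differ: 5

5


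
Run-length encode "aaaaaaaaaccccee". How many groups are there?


Input: aaaaaaaaaccccee
Scanning for consecutive runs:
  Group 1: 'a' x 9 (positions 0-8)
  Group 2: 'c' x 4 (positions 9-12)
  Group 3: 'e' x 2 (positions 13-14)
Total groups: 3

3


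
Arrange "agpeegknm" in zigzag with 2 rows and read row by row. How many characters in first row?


Zigzag "agpeegknm" into 2 rows:
Placing characters:
  'a' => row 0
  'g' => row 1
  'p' => row 0
  'e' => row 1
  'e' => row 0
  'g' => row 1
  'k' => row 0
  'n' => row 1
  'm' => row 0
Rows:
  Row 0: "apekm"
  Row 1: "gegn"
First row length: 5

5


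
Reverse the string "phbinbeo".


Input: phbinbeo
Reading characters right to left:
  Position 7: 'o'
  Position 6: 'e'
  Position 5: 'b'
  Position 4: 'n'
  Position 3: 'i'
  Position 2: 'b'
  Position 1: 'h'
  Position 0: 'p'
Reversed: oebnibhp

oebnibhp


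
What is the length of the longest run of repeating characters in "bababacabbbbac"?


Input: "bababacabbbbac"
Scanning for longest run:
  Position 1 ('a'): new char, reset run to 1
  Position 2 ('b'): new char, reset run to 1
  Position 3 ('a'): new char, reset run to 1
  Position 4 ('b'): new char, reset run to 1
  Position 5 ('a'): new char, reset run to 1
  Position 6 ('c'): new char, reset run to 1
  Position 7 ('a'): new char, reset run to 1
  Position 8 ('b'): new char, reset run to 1
  Position 9 ('b'): continues run of 'b', length=2
  Position 10 ('b'): continues run of 'b', length=3
  Position 11 ('b'): continues run of 'b', length=4
  Position 12 ('a'): new char, reset run to 1
  Position 13 ('c'): new char, reset run to 1
Longest run: 'b' with length 4

4


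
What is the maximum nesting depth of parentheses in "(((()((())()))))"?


Input: "(((()((())()))))"
Tracking depth:
  Position 0 '(': depth becomes 1
  Position 1 '(': depth becomes 2
  Position 2 '(': depth becomes 3
  Position 3 '(': depth becomes 4
  Position 4 ')': depth becomes 3
  Position 5 '(': depth becomes 4
  Position 6 '(': depth becomes 5
  Position 7 '(': depth becomes 6
  Position 8 ')': depth becomes 5
  Position 9 ')': depth becomes 4
  Position 10 '(': depth becomes 5
  Position 11 ')': depth becomes 4
  Position 12 ')': depth becomes 3
  Position 13 ')': depth becomes 2
  Position 14 ')': depth becomes 1
  Position 15 ')': depth becomes 0
Maximum depth reached: 6

6


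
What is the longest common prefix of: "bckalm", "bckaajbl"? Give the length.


Words: bckalm, bckaajbl
  Position 0: all 'b' => match
  Position 1: all 'c' => match
  Position 2: all 'k' => match
  Position 3: all 'a' => match
  Position 4: ('l', 'a') => mismatch, stop
LCP = "bcka" (length 4)

4


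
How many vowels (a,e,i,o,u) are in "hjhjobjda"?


Input: hjhjobjda
Checking each character:
  'h' at position 0: consonant
  'j' at position 1: consonant
  'h' at position 2: consonant
  'j' at position 3: consonant
  'o' at position 4: vowel (running total: 1)
  'b' at position 5: consonant
  'j' at position 6: consonant
  'd' at position 7: consonant
  'a' at position 8: vowel (running total: 2)
Total vowels: 2

2


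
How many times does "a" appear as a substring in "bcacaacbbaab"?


Searching for "a" in "bcacaacbbaab"
Scanning each position:
  Position 0: "b" => no
  Position 1: "c" => no
  Position 2: "a" => MATCH
  Position 3: "c" => no
  Position 4: "a" => MATCH
  Position 5: "a" => MATCH
  Position 6: "c" => no
  Position 7: "b" => no
  Position 8: "b" => no
  Position 9: "a" => MATCH
  Position 10: "a" => MATCH
  Position 11: "b" => no
Total occurrences: 5

5


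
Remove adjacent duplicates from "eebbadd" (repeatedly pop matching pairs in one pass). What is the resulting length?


Input: eebbadd
Stack-based adjacent duplicate removal:
  Read 'e': push. Stack: e
  Read 'e': matches stack top 'e' => pop. Stack: (empty)
  Read 'b': push. Stack: b
  Read 'b': matches stack top 'b' => pop. Stack: (empty)
  Read 'a': push. Stack: a
  Read 'd': push. Stack: ad
  Read 'd': matches stack top 'd' => pop. Stack: a
Final stack: "a" (length 1)

1


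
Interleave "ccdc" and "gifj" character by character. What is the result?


Interleaving "ccdc" and "gifj":
  Position 0: 'c' from first, 'g' from second => "cg"
  Position 1: 'c' from first, 'i' from second => "ci"
  Position 2: 'd' from first, 'f' from second => "df"
  Position 3: 'c' from first, 'j' from second => "cj"
Result: cgcidfcj

cgcidfcj


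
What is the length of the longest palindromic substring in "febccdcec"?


Input: "febccdcec"
Checking substrings for palindromes:
  [4:7] "cdc" (len 3) => palindrome
  [6:9] "cec" (len 3) => palindrome
  [3:5] "cc" (len 2) => palindrome
Longest palindromic substring: "cdc" with length 3

3


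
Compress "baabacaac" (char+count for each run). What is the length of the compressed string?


Input: baabacaac
Runs:
  'b' x 1 => "b1"
  'a' x 2 => "a2"
  'b' x 1 => "b1"
  'a' x 1 => "a1"
  'c' x 1 => "c1"
  'a' x 2 => "a2"
  'c' x 1 => "c1"
Compressed: "b1a2b1a1c1a2c1"
Compressed length: 14

14


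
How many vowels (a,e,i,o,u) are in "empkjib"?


Input: empkjib
Checking each character:
  'e' at position 0: vowel (running total: 1)
  'm' at position 1: consonant
  'p' at position 2: consonant
  'k' at position 3: consonant
  'j' at position 4: consonant
  'i' at position 5: vowel (running total: 2)
  'b' at position 6: consonant
Total vowels: 2

2


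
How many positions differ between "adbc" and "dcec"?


Comparing "adbc" and "dcec" position by position:
  Position 0: 'a' vs 'd' => DIFFER
  Position 1: 'd' vs 'c' => DIFFER
  Position 2: 'b' vs 'e' => DIFFER
  Position 3: 'c' vs 'c' => same
Positions that differ: 3

3


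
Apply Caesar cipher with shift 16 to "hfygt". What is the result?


Caesar cipher: shift "hfygt" by 16
  'h' (pos 7) + 16 = pos 23 = 'x'
  'f' (pos 5) + 16 = pos 21 = 'v'
  'y' (pos 24) + 16 = pos 14 = 'o'
  'g' (pos 6) + 16 = pos 22 = 'w'
  't' (pos 19) + 16 = pos 9 = 'j'
Result: xvowj

xvowj


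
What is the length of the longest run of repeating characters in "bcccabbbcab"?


Input: "bcccabbbcab"
Scanning for longest run:
  Position 1 ('c'): new char, reset run to 1
  Position 2 ('c'): continues run of 'c', length=2
  Position 3 ('c'): continues run of 'c', length=3
  Position 4 ('a'): new char, reset run to 1
  Position 5 ('b'): new char, reset run to 1
  Position 6 ('b'): continues run of 'b', length=2
  Position 7 ('b'): continues run of 'b', length=3
  Position 8 ('c'): new char, reset run to 1
  Position 9 ('a'): new char, reset run to 1
  Position 10 ('b'): new char, reset run to 1
Longest run: 'c' with length 3

3


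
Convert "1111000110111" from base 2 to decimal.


Input: "1111000110111" in base 2
Positional expansion:
  Digit '1' (value 1) x 2^12 = 4096
  Digit '1' (value 1) x 2^11 = 2048
  Digit '1' (value 1) x 2^10 = 1024
  Digit '1' (value 1) x 2^9 = 512
  Digit '0' (value 0) x 2^8 = 0
  Digit '0' (value 0) x 2^7 = 0
  Digit '0' (value 0) x 2^6 = 0
  Digit '1' (value 1) x 2^5 = 32
  Digit '1' (value 1) x 2^4 = 16
  Digit '0' (value 0) x 2^3 = 0
  Digit '1' (value 1) x 2^2 = 4
  Digit '1' (value 1) x 2^1 = 2
  Digit '1' (value 1) x 2^0 = 1
Sum = 7735

7735


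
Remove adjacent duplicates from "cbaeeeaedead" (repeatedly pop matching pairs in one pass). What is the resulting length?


Input: cbaeeeaedead
Stack-based adjacent duplicate removal:
  Read 'c': push. Stack: c
  Read 'b': push. Stack: cb
  Read 'a': push. Stack: cba
  Read 'e': push. Stack: cbae
  Read 'e': matches stack top 'e' => pop. Stack: cba
  Read 'e': push. Stack: cbae
  Read 'a': push. Stack: cbaea
  Read 'e': push. Stack: cbaeae
  Read 'd': push. Stack: cbaeaed
  Read 'e': push. Stack: cbaeaede
  Read 'a': push. Stack: cbaeaedea
  Read 'd': push. Stack: cbaeaedead
Final stack: "cbaeaedead" (length 10)

10


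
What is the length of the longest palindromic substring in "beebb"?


Input: "beebb"
Checking substrings for palindromes:
  [0:4] "beeb" (len 4) => palindrome
  [1:3] "ee" (len 2) => palindrome
  [3:5] "bb" (len 2) => palindrome
Longest palindromic substring: "beeb" with length 4

4


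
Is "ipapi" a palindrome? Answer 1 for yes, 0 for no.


Input: ipapi
Reversed: ipapi
  Compare pos 0 ('i') with pos 4 ('i'): match
  Compare pos 1 ('p') with pos 3 ('p'): match
Result: palindrome

1


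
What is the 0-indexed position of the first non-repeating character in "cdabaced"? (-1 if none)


Input: cdabaced
Character frequencies:
  'a': 2
  'b': 1
  'c': 2
  'd': 2
  'e': 1
Scanning left to right for freq == 1:
  Position 0 ('c'): freq=2, skip
  Position 1 ('d'): freq=2, skip
  Position 2 ('a'): freq=2, skip
  Position 3 ('b'): unique! => answer = 3

3


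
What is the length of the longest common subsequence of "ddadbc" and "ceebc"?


LCS of "ddadbc" and "ceebc"
DP table:
           c    e    e    b    c
      0    0    0    0    0    0
  d   0    0    0    0    0    0
  d   0    0    0    0    0    0
  a   0    0    0    0    0    0
  d   0    0    0    0    0    0
  b   0    0    0    0    1    1
  c   0    1    1    1    1    2
LCS length = dp[6][5] = 2

2


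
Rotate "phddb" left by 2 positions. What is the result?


Input: "phddb", rotate left by 2
First 2 characters: "ph"
Remaining characters: "ddb"
Concatenate remaining + first: "ddb" + "ph" = "ddbph"

ddbph


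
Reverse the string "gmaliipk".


Input: gmaliipk
Reading characters right to left:
  Position 7: 'k'
  Position 6: 'p'
  Position 5: 'i'
  Position 4: 'i'
  Position 3: 'l'
  Position 2: 'a'
  Position 1: 'm'
  Position 0: 'g'
Reversed: kpiilamg

kpiilamg


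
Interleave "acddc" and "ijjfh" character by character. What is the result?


Interleaving "acddc" and "ijjfh":
  Position 0: 'a' from first, 'i' from second => "ai"
  Position 1: 'c' from first, 'j' from second => "cj"
  Position 2: 'd' from first, 'j' from second => "dj"
  Position 3: 'd' from first, 'f' from second => "df"
  Position 4: 'c' from first, 'h' from second => "ch"
Result: aicjdjdfch

aicjdjdfch


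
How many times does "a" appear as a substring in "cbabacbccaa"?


Searching for "a" in "cbabacbccaa"
Scanning each position:
  Position 0: "c" => no
  Position 1: "b" => no
  Position 2: "a" => MATCH
  Position 3: "b" => no
  Position 4: "a" => MATCH
  Position 5: "c" => no
  Position 6: "b" => no
  Position 7: "c" => no
  Position 8: "c" => no
  Position 9: "a" => MATCH
  Position 10: "a" => MATCH
Total occurrences: 4

4


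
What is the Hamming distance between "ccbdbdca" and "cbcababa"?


Comparing "ccbdbdca" and "cbcababa" position by position:
  Position 0: 'c' vs 'c' => same
  Position 1: 'c' vs 'b' => differ
  Position 2: 'b' vs 'c' => differ
  Position 3: 'd' vs 'a' => differ
  Position 4: 'b' vs 'b' => same
  Position 5: 'd' vs 'a' => differ
  Position 6: 'c' vs 'b' => differ
  Position 7: 'a' vs 'a' => same
Total differences (Hamming distance): 5

5


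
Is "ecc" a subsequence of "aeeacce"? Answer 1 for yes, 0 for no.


Check if "ecc" is a subsequence of "aeeacce"
Greedy scan:
  Position 0 ('a'): no match needed
  Position 1 ('e'): matches sub[0] = 'e'
  Position 2 ('e'): no match needed
  Position 3 ('a'): no match needed
  Position 4 ('c'): matches sub[1] = 'c'
  Position 5 ('c'): matches sub[2] = 'c'
  Position 6 ('e'): no match needed
All 3 characters matched => is a subsequence

1


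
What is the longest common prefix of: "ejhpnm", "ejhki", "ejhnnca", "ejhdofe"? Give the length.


Words: ejhpnm, ejhki, ejhnnca, ejhdofe
  Position 0: all 'e' => match
  Position 1: all 'j' => match
  Position 2: all 'h' => match
  Position 3: ('p', 'k', 'n', 'd') => mismatch, stop
LCP = "ejh" (length 3)

3


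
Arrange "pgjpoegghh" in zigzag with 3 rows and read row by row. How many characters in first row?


Zigzag "pgjpoegghh" into 3 rows:
Placing characters:
  'p' => row 0
  'g' => row 1
  'j' => row 2
  'p' => row 1
  'o' => row 0
  'e' => row 1
  'g' => row 2
  'g' => row 1
  'h' => row 0
  'h' => row 1
Rows:
  Row 0: "poh"
  Row 1: "gpegh"
  Row 2: "jg"
First row length: 3

3


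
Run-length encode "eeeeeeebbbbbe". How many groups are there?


Input: eeeeeeebbbbbe
Scanning for consecutive runs:
  Group 1: 'e' x 7 (positions 0-6)
  Group 2: 'b' x 5 (positions 7-11)
  Group 3: 'e' x 1 (positions 12-12)
Total groups: 3

3


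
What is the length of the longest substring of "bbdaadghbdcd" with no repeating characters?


Input: "bbdaadghbdcd"
Sliding window (track last position of each char):
  Position 0 ('b'): window [0,0] length 1 -- new best
  Position 1 ('b'): repeat (last at 0), move window start to 1
  Position 1 ('b'): window [1,1] length 1
  Position 2 ('d'): window [1,2] length 2 -- new best
  Position 3 ('a'): window [1,3] length 3 -- new best
  Position 4 ('a'): repeat (last at 3), move window start to 4
  Position 4 ('a'): window [4,4] length 1
  Position 5 ('d'): window [4,5] length 2
  Position 6 ('g'): window [4,6] length 3
  Position 7 ('h'): window [4,7] length 4 -- new best
  Position 8 ('b'): window [4,8] length 5 -- new best
  Position 9 ('d'): repeat (last at 5), move window start to 6
  Position 9 ('d'): window [6,9] length 4
  Position 10 ('c'): window [6,10] length 5
  Position 11 ('d'): repeat (last at 9), move window start to 10
  Position 11 ('d'): window [10,11] length 2
Longest substring with no repeats: "adghb" with length 5

5


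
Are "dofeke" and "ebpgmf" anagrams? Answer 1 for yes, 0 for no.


Strings: "dofeke", "ebpgmf"
Sorted first:  deefko
Sorted second: befgmp
Differ at position 0: 'd' vs 'b' => not anagrams

0


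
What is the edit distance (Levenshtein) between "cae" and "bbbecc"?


Computing edit distance: "cae" -> "bbbecc"
DP table:
           b    b    b    e    c    c
      0    1    2    3    4    5    6
  c   1    1    2    3    4    4    5
  a   2    2    2    3    4    5    5
  e   3    3    3    3    3    4    5
Edit distance = dp[3][6] = 5

5


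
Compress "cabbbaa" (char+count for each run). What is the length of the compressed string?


Input: cabbbaa
Runs:
  'c' x 1 => "c1"
  'a' x 1 => "a1"
  'b' x 3 => "b3"
  'a' x 2 => "a2"
Compressed: "c1a1b3a2"
Compressed length: 8

8


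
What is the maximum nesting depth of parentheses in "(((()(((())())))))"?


Input: "(((()(((())())))))"
Tracking depth:
  Position 0 '(': depth becomes 1
  Position 1 '(': depth becomes 2
  Position 2 '(': depth becomes 3
  Position 3 '(': depth becomes 4
  Position 4 ')': depth becomes 3
  Position 5 '(': depth becomes 4
  Position 6 '(': depth becomes 5
  Position 7 '(': depth becomes 6
  Position 8 '(': depth becomes 7
  Position 9 ')': depth becomes 6
  Position 10 ')': depth becomes 5
  Position 11 '(': depth becomes 6
  Position 12 ')': depth becomes 5
  Position 13 ')': depth becomes 4
  Position 14 ')': depth becomes 3
  Position 15 ')': depth becomes 2
  Position 16 ')': depth becomes 1
  Position 17 ')': depth becomes 0
Maximum depth reached: 7

7


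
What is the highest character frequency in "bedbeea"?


Input: bedbeea
Character counts:
  'a': 1
  'b': 2
  'd': 1
  'e': 3
Maximum frequency: 3

3


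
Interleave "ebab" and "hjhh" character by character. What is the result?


Interleaving "ebab" and "hjhh":
  Position 0: 'e' from first, 'h' from second => "eh"
  Position 1: 'b' from first, 'j' from second => "bj"
  Position 2: 'a' from first, 'h' from second => "ah"
  Position 3: 'b' from first, 'h' from second => "bh"
Result: ehbjahbh

ehbjahbh


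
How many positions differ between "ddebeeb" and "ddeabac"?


Comparing "ddebeeb" and "ddeabac" position by position:
  Position 0: 'd' vs 'd' => same
  Position 1: 'd' vs 'd' => same
  Position 2: 'e' vs 'e' => same
  Position 3: 'b' vs 'a' => DIFFER
  Position 4: 'e' vs 'b' => DIFFER
  Position 5: 'e' vs 'a' => DIFFER
  Position 6: 'b' vs 'c' => DIFFER
Positions that differ: 4

4


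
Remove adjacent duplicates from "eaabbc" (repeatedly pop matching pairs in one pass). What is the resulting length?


Input: eaabbc
Stack-based adjacent duplicate removal:
  Read 'e': push. Stack: e
  Read 'a': push. Stack: ea
  Read 'a': matches stack top 'a' => pop. Stack: e
  Read 'b': push. Stack: eb
  Read 'b': matches stack top 'b' => pop. Stack: e
  Read 'c': push. Stack: ec
Final stack: "ec" (length 2)

2


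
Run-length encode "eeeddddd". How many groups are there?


Input: eeeddddd
Scanning for consecutive runs:
  Group 1: 'e' x 3 (positions 0-2)
  Group 2: 'd' x 5 (positions 3-7)
Total groups: 2

2


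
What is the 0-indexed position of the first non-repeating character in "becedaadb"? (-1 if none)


Input: becedaadb
Character frequencies:
  'a': 2
  'b': 2
  'c': 1
  'd': 2
  'e': 2
Scanning left to right for freq == 1:
  Position 0 ('b'): freq=2, skip
  Position 1 ('e'): freq=2, skip
  Position 2 ('c'): unique! => answer = 2

2


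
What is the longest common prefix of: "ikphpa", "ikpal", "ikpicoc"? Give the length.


Words: ikphpa, ikpal, ikpicoc
  Position 0: all 'i' => match
  Position 1: all 'k' => match
  Position 2: all 'p' => match
  Position 3: ('h', 'a', 'i') => mismatch, stop
LCP = "ikp" (length 3)

3


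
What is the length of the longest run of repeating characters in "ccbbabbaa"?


Input: "ccbbabbaa"
Scanning for longest run:
  Position 1 ('c'): continues run of 'c', length=2
  Position 2 ('b'): new char, reset run to 1
  Position 3 ('b'): continues run of 'b', length=2
  Position 4 ('a'): new char, reset run to 1
  Position 5 ('b'): new char, reset run to 1
  Position 6 ('b'): continues run of 'b', length=2
  Position 7 ('a'): new char, reset run to 1
  Position 8 ('a'): continues run of 'a', length=2
Longest run: 'c' with length 2

2
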